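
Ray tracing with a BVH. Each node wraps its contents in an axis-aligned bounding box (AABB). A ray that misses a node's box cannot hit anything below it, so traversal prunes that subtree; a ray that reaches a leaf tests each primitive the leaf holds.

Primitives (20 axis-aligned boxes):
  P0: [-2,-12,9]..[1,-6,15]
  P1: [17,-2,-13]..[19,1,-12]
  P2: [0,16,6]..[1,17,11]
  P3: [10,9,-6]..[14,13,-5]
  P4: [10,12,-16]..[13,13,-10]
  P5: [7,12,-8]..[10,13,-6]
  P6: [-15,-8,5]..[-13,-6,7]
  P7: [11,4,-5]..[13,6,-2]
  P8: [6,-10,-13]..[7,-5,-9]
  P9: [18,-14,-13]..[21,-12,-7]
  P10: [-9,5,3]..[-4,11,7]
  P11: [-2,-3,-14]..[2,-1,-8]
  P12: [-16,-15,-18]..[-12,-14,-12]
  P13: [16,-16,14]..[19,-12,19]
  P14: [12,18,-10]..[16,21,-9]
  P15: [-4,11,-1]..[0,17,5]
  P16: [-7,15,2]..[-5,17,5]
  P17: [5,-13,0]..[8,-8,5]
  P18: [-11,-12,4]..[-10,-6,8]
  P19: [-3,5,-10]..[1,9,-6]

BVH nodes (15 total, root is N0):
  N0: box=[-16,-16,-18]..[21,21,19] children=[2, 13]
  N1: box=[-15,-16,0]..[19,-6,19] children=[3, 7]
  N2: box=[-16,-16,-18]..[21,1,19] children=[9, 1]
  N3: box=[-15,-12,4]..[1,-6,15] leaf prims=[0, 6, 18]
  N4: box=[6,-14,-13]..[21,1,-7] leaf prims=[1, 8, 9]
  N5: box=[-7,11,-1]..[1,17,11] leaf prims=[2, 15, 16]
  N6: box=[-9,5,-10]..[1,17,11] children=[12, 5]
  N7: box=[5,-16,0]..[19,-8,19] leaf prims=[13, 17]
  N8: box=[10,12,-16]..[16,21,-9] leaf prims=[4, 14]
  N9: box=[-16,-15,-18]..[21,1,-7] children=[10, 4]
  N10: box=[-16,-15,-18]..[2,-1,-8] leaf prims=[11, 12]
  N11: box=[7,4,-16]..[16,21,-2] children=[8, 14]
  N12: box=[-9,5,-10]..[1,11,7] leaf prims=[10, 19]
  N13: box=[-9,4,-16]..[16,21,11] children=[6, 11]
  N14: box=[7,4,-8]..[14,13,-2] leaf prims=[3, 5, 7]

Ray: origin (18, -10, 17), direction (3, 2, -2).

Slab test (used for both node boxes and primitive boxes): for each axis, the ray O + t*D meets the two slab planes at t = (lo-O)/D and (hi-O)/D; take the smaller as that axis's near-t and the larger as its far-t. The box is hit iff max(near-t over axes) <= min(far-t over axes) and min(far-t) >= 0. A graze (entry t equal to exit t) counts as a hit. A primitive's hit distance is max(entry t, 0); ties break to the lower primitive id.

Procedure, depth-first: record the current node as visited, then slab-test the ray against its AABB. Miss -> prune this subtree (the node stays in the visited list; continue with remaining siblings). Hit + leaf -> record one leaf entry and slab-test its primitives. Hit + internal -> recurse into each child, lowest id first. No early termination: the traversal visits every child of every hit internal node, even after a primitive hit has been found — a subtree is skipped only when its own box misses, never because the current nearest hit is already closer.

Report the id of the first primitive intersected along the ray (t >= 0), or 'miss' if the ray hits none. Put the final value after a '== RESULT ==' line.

Walk:
N0 x:[-34/3,1] y:[-3,31/2] z:[-1,35/2] -> hit [-1,1], descend [2, 13]
  N2 x:[-34/3,1] y:[-3,11/2] z:[-1,35/2] -> hit [-1,1], descend [1, 9]
    N1 x:[-11,1/3] y:[-3,2] z:[-1,17/2] -> hit [-1,1/3], descend [3, 7]
      N3 x:[-11,-17/3] y:[-1,2] z:[1,13/2] -> miss, prune
      N7 x:[-13/3,1/3] y:[-3,1] z:[-1,17/2] -> hit [-1,1/3] leaf, test {P13(miss), P17(miss)}
    N9 x:[-34/3,1] y:[-5/2,11/2] z:[12,35/2] -> miss, prune
  N13 x:[-9,-2/3] y:[7,31/2] z:[3,33/2] -> miss, prune

Summary -> nodes [0, 2, 1, 3, 7, 9, 13]; box-tests=7; leaf-entries=1; first=miss

== RESULT ==
miss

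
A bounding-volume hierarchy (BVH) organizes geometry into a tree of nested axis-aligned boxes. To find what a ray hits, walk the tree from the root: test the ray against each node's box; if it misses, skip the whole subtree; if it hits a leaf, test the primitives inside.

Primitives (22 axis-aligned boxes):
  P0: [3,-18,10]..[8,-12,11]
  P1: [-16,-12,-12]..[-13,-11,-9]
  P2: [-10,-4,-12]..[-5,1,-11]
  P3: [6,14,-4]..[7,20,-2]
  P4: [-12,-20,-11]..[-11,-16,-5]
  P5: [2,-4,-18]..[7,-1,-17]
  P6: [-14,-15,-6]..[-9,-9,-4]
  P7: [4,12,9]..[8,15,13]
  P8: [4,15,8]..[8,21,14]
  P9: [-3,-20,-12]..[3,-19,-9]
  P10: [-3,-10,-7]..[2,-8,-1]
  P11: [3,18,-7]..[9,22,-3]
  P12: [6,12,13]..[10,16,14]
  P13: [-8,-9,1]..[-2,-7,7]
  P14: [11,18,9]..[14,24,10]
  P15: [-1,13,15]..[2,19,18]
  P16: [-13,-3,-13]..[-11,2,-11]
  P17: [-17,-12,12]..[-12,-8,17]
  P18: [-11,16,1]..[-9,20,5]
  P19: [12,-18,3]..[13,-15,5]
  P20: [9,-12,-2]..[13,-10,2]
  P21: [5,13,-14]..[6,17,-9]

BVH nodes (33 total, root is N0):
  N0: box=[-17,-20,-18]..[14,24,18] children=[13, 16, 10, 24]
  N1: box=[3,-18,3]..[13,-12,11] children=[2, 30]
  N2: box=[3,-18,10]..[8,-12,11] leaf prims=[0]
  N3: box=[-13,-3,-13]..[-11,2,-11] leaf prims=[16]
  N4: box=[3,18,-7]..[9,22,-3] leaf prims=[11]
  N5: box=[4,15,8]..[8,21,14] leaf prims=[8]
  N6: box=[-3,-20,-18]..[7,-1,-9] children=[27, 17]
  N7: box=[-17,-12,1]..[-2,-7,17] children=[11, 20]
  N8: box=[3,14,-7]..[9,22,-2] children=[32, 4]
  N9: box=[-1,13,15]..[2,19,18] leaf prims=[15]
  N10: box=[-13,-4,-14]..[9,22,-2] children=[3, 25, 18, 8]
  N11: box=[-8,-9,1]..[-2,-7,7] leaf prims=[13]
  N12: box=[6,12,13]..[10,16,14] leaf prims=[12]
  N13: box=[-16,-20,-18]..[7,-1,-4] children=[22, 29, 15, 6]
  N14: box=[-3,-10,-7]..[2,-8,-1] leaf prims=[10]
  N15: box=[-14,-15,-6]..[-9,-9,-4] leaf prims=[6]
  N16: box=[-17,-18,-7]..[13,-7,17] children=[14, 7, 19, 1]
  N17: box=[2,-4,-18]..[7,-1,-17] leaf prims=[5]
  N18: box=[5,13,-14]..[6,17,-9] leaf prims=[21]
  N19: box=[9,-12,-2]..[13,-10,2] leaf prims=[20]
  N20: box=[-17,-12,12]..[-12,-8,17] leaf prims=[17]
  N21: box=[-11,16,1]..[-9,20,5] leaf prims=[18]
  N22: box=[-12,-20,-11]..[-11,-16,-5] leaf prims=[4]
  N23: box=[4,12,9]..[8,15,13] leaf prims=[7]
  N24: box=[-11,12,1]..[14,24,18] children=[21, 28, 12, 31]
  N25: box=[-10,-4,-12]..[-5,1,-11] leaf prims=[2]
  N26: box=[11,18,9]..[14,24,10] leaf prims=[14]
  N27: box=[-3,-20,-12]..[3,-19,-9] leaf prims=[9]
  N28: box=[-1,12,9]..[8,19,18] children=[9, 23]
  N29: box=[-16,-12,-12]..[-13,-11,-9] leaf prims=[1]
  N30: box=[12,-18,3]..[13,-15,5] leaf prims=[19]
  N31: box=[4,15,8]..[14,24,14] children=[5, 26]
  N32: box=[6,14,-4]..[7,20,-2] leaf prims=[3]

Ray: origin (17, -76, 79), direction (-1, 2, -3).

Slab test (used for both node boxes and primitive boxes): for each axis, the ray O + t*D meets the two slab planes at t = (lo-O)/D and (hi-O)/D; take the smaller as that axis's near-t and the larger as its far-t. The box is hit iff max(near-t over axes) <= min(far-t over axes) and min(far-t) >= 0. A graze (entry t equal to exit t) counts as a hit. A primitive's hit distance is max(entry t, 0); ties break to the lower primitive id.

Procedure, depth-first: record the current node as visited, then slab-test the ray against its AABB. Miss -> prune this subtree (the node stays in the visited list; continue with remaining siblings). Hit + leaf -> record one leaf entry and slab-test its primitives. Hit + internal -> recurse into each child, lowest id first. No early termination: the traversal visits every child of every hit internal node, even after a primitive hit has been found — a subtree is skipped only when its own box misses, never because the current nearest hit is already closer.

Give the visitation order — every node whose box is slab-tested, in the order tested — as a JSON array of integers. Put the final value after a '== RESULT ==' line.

Walk:
N0 x:[3,34] y:[28,50] z:[61/3,97/3] -> hit [28,97/3], descend [10, 13, 16, 24]
  N10 x:[8,30] y:[36,49] z:[27,31] -> miss, prune
  N13 x:[10,33] y:[28,75/2] z:[83/3,97/3] -> hit [28,97/3], descend [6, 15, 22, 29]
    N6 x:[10,20] y:[28,75/2] z:[88/3,97/3] -> miss, prune
    N15 x:[26,31] y:[61/2,67/2] z:[83/3,85/3] -> miss, prune
    N22 x:[28,29] y:[28,30] z:[28,30] -> hit [28,29] leaf, test {P4@t=28}
    N29 x:[30,33] y:[32,65/2] z:[88/3,91/3] -> miss, prune
  N16 x:[4,34] y:[29,69/2] z:[62/3,86/3] -> miss, prune
  N24 x:[3,28] y:[44,50] z:[61/3,26] -> miss, prune

Summary -> nodes [0, 10, 13, 6, 15, 22, 29, 16, 24]; box-tests=9; leaf-entries=1; first=P4

== RESULT ==
[0, 10, 13, 6, 15, 22, 29, 16, 24]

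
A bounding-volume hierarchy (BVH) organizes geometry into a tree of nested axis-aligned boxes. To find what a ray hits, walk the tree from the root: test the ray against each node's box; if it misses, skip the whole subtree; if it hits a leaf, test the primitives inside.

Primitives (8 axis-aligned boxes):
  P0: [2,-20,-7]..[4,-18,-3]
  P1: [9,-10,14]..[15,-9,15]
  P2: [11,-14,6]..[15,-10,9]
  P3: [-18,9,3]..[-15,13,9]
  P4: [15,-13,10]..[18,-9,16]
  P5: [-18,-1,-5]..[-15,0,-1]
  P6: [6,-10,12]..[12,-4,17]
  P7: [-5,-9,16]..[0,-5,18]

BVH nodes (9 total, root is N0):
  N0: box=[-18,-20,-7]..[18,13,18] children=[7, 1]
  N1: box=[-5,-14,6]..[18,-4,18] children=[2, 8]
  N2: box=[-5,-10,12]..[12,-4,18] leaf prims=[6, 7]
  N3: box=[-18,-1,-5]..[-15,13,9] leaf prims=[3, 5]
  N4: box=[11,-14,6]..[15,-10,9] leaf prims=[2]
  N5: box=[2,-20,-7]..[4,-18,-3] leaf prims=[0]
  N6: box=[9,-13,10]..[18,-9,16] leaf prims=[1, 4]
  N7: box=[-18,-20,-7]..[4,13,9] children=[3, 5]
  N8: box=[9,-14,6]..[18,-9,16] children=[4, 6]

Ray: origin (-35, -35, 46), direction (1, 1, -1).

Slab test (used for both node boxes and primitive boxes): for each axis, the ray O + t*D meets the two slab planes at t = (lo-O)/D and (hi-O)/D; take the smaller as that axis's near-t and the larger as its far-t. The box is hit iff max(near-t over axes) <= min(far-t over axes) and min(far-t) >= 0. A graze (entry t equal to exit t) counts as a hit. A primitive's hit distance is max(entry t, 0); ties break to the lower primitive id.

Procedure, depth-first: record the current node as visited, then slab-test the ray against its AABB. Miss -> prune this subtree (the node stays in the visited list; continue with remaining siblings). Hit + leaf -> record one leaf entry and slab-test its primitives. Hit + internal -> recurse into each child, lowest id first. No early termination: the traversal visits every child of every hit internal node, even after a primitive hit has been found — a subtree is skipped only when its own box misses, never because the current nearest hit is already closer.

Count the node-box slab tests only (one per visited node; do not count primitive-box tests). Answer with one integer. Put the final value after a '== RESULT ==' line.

Trace the traversal:
N0 x:[17,53] y:[15,48] z:[28,53] -> hit [28,48], descend [1, 7]
  N1 x:[30,53] y:[21,31] z:[28,40] -> hit [30,31], descend [2, 8]
    N2 x:[30,47] y:[25,31] z:[28,34] -> hit [30,31] leaf, test {P6(miss), P7@t=30}
    N8 x:[44,53] y:[21,26] z:[30,40] -> miss, prune
  N7 x:[17,39] y:[15,48] z:[37,53] -> hit [37,39], descend [3, 5]
    N3 x:[17,20] y:[34,48] z:[37,51] -> miss, prune
    N5 x:[37,39] y:[15,17] z:[49,53] -> miss, prune

Summary -> nodes [0, 1, 2, 8, 7, 3, 5]; box-tests=7; leaf-entries=1; first=P7

== RESULT ==
7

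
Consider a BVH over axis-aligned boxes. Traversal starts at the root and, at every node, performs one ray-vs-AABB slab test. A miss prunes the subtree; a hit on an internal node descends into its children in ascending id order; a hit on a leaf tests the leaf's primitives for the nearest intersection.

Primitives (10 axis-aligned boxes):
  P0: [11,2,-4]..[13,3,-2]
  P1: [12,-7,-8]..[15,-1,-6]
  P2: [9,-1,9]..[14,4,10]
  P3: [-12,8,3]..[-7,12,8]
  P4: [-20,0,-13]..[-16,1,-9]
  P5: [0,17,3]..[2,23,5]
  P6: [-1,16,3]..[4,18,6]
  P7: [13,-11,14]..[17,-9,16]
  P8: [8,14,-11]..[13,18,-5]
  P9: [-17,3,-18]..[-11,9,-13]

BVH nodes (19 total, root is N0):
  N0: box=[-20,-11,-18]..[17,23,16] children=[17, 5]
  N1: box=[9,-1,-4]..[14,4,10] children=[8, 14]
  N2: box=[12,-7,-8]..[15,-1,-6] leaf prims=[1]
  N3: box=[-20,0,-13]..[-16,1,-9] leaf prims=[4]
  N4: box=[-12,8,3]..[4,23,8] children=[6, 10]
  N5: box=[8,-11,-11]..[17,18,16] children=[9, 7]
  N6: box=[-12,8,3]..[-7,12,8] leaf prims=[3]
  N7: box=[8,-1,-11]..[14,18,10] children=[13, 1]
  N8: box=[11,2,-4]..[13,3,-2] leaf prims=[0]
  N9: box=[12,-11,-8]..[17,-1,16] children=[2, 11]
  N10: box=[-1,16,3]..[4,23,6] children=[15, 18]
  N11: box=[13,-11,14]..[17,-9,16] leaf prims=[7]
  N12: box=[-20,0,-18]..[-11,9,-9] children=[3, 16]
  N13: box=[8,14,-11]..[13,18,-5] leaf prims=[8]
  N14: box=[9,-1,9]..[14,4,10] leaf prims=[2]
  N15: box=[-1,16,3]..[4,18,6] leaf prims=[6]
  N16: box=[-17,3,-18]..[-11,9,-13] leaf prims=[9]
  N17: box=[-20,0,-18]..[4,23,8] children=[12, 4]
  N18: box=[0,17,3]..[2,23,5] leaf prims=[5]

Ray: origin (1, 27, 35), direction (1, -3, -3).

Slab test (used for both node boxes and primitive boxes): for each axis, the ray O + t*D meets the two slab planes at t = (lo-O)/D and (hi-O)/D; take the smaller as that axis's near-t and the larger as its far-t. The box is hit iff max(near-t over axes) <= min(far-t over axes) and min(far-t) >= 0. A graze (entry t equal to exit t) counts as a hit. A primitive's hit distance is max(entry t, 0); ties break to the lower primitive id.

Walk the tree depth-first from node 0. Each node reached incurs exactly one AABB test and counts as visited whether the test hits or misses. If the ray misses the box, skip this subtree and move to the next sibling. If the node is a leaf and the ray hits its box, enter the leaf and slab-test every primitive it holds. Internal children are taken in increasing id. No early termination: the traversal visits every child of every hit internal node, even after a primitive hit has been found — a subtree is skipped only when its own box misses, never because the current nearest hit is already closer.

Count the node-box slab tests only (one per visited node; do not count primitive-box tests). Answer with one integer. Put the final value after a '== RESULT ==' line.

Traverse from the root:
N0 x:[-21,16] y:[4/3,38/3] z:[19/3,53/3] -> hit [19/3,38/3], descend [5, 17]
  N5 x:[7,16] y:[3,38/3] z:[19/3,46/3] -> hit [7,38/3], descend [7, 9]
    N7 x:[7,13] y:[3,28/3] z:[25/3,46/3] -> hit [25/3,28/3], descend [1, 13]
      N1 x:[8,13] y:[23/3,28/3] z:[25/3,13] -> hit [25/3,28/3], descend [8, 14]
        N8 x:[10,12] y:[8,25/3] z:[37/3,13] -> miss, prune
        N14 x:[8,13] y:[23/3,28/3] z:[25/3,26/3] -> hit [25/3,26/3] leaf, test {P2@t=25/3}
      N13 x:[7,12] y:[3,13/3] z:[40/3,46/3] -> miss, prune
    N9 x:[11,16] y:[28/3,38/3] z:[19/3,43/3] -> hit [11,38/3], descend [2, 11]
      N2 x:[11,14] y:[28/3,34/3] z:[41/3,43/3] -> miss, prune
      N11 x:[12,16] y:[12,38/3] z:[19/3,7] -> miss, prune
  N17 x:[-21,3] y:[4/3,9] z:[9,53/3] -> miss, prune

order=[0, 5, 7, 1, 8, 14, 13, 9, 2, 11, 17]  |boxes|=11  |leaves|=1  hit=P2

== RESULT ==
11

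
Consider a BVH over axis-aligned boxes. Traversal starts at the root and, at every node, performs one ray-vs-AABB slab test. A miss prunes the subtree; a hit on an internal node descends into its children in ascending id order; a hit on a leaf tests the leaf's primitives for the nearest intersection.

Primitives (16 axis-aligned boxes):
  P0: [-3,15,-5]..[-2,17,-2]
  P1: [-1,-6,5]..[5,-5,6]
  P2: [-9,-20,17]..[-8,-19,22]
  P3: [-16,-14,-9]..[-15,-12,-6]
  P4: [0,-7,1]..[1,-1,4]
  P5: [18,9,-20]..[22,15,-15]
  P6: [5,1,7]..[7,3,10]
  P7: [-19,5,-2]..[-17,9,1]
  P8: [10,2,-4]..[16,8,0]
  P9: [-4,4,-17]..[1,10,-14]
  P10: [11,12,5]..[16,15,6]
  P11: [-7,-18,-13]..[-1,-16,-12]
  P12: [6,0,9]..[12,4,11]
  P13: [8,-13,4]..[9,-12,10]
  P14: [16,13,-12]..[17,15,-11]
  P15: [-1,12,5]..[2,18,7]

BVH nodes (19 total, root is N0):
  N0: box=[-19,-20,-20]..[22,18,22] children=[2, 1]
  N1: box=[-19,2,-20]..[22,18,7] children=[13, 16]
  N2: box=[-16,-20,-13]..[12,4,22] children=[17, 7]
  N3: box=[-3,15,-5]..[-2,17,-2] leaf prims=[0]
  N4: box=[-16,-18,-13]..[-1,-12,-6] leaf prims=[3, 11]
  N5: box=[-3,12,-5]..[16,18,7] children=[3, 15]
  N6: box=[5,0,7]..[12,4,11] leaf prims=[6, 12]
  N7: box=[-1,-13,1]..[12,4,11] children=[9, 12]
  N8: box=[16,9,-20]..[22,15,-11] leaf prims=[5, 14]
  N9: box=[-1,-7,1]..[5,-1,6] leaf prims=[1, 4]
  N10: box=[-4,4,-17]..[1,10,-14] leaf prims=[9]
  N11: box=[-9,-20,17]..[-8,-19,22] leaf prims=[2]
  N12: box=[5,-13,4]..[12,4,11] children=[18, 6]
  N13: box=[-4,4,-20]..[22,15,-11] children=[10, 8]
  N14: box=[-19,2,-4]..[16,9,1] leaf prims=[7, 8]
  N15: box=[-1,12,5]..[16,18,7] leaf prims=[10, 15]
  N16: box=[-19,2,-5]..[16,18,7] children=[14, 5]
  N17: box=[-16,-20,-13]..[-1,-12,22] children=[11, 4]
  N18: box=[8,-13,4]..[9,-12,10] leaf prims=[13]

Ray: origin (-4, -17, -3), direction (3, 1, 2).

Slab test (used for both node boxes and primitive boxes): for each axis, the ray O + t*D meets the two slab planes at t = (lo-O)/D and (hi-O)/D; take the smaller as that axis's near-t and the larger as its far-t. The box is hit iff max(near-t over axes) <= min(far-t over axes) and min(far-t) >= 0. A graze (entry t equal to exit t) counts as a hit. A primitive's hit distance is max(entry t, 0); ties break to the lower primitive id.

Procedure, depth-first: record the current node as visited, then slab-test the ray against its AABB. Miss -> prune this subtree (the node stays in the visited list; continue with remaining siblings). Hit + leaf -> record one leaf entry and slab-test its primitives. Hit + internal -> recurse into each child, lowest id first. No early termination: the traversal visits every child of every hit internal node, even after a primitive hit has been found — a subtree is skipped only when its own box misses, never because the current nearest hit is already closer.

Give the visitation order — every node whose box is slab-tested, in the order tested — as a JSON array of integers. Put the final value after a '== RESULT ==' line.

Traverse from the root:
N0 x:[-5,26/3] y:[-3,35] z:[-17/2,25/2] -> hit [-3,26/3], descend [1, 2]
  N1 x:[-5,26/3] y:[19,35] z:[-17/2,5] -> miss, prune
  N2 x:[-4,16/3] y:[-3,21] z:[-5,25/2] -> hit [-3,16/3], descend [7, 17]
    N7 x:[1,16/3] y:[4,21] z:[2,7] -> hit [4,16/3], descend [9, 12]
      N9 x:[1,3] y:[10,16] z:[2,9/2] -> miss, prune
      N12 x:[3,16/3] y:[4,21] z:[7/2,7] -> hit [4,16/3], descend [6, 18]
        N6 x:[3,16/3] y:[17,21] z:[5,7] -> miss, prune
        N18 x:[4,13/3] y:[4,5] z:[7/2,13/2] -> hit [4,13/3] leaf, test {P13@t=4}
    N17 x:[-4,1] y:[-3,5] z:[-5,25/2] -> hit [-3,1], descend [4, 11]
      N4 x:[-4,1] y:[-1,5] z:[-5,-3/2] -> miss, prune
      N11 x:[-5/3,-4/3] y:[-3,-2] z:[10,25/2] -> miss, prune

11 AABB tests over nodes [0, 1, 2, 7, 9, 12, 6, 18, 17, 4, 11]; 1 leaf entered; closest P13.

== RESULT ==
[0, 1, 2, 7, 9, 12, 6, 18, 17, 4, 11]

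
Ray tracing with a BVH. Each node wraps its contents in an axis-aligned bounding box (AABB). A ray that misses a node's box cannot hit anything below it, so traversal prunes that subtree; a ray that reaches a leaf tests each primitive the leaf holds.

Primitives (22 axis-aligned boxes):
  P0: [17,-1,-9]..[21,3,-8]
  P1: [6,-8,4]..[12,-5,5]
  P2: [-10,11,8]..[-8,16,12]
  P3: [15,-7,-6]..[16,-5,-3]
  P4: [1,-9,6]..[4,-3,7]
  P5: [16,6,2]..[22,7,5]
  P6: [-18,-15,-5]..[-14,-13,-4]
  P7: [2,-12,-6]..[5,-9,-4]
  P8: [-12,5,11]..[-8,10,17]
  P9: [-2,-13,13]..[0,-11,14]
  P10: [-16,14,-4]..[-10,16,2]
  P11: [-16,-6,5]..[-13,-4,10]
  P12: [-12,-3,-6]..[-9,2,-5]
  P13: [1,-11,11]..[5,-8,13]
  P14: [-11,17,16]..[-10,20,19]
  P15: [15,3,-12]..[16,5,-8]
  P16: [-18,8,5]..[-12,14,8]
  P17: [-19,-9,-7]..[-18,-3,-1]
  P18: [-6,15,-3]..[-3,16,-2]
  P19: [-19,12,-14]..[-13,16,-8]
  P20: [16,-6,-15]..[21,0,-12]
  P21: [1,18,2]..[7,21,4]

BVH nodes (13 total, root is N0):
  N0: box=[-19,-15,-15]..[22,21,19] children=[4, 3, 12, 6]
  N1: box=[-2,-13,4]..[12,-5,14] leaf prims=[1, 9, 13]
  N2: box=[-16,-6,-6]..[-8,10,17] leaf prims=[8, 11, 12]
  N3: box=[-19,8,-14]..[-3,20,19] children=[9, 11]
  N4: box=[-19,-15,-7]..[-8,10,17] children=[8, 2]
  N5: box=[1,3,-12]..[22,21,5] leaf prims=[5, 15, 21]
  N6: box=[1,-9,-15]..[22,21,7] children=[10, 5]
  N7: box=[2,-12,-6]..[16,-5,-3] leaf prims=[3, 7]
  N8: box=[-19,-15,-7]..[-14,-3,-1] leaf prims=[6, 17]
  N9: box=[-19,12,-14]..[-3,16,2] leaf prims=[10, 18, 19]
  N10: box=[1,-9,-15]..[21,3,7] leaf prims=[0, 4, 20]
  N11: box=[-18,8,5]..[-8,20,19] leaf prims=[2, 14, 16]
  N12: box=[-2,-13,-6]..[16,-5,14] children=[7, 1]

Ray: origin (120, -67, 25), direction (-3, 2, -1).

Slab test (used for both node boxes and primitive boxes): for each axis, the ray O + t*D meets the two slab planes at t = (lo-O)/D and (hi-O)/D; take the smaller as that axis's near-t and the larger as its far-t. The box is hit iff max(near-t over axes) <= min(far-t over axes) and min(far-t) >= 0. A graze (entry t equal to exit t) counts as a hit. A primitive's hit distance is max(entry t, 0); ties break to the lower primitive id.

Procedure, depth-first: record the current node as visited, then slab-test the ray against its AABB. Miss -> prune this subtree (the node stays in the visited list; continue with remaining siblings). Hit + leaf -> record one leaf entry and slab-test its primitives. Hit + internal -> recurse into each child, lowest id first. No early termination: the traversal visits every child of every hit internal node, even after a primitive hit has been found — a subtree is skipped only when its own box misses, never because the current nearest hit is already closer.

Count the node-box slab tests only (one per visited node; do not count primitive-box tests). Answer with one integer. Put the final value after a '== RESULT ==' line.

Traverse from the root:
N0 x:[98/3,139/3] y:[26,44] z:[6,40] -> hit [98/3,40], descend [3, 4, 6, 12]
  N3 x:[41,139/3] y:[75/2,87/2] z:[6,39] -> miss, prune
  N4 x:[128/3,139/3] y:[26,77/2] z:[8,32] -> miss, prune
  N6 x:[98/3,119/3] y:[29,44] z:[18,40] -> hit [98/3,119/3], descend [5, 10]
    N5 x:[98/3,119/3] y:[35,44] z:[20,37] -> hit [35,37] leaf, test {P5(miss), P15@t=35, P21(miss)}
    N10 x:[33,119/3] y:[29,35] z:[18,40] -> hit [33,35] leaf, test {P0@t=33, P4(miss), P20(miss)}
  N12 x:[104/3,122/3] y:[27,31] z:[11,31] -> miss, prune

7 AABB tests over nodes [0, 3, 4, 6, 5, 10, 12]; 2 leaves entered; closest P0.

== RESULT ==
7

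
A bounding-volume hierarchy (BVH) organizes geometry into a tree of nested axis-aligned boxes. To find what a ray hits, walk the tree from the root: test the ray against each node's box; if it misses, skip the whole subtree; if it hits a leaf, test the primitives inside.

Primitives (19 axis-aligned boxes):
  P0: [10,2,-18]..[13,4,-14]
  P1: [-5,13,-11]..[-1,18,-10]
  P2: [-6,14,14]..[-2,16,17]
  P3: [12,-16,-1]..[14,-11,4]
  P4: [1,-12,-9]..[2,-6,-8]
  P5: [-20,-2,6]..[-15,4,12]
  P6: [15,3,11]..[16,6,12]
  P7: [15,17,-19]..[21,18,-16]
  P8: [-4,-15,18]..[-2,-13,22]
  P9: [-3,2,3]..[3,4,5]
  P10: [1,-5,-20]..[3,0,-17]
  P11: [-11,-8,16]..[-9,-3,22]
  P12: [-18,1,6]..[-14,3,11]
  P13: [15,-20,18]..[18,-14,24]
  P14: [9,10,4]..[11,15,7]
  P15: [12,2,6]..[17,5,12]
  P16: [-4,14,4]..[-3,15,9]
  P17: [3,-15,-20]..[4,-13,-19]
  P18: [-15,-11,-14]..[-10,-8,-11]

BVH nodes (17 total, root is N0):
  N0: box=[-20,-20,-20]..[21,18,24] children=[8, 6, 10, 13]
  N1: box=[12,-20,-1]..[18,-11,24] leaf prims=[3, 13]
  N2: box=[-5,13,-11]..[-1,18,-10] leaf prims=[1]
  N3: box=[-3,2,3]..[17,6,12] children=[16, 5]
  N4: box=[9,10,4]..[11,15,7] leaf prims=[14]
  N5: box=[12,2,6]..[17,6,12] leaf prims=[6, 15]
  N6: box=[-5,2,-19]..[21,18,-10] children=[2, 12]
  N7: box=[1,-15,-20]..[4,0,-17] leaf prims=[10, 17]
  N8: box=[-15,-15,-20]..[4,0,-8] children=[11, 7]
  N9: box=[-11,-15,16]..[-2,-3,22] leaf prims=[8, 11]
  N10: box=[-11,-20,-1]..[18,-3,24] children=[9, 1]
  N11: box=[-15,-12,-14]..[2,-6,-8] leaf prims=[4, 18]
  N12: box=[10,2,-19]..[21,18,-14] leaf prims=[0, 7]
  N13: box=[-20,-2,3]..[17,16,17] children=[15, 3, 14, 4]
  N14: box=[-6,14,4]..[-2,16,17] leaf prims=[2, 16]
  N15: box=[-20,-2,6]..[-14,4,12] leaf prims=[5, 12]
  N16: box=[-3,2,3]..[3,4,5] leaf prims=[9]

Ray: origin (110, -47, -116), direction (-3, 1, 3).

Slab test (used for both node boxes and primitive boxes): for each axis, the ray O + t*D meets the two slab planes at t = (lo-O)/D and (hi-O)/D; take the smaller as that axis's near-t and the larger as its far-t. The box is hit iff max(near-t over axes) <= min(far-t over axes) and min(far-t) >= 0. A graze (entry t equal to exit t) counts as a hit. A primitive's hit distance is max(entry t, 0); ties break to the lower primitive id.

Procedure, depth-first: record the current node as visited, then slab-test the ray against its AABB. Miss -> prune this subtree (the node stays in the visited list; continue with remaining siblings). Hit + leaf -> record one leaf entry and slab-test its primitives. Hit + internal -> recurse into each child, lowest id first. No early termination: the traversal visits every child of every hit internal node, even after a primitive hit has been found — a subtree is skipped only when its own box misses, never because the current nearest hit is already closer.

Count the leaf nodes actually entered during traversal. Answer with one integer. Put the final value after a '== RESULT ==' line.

Trace the traversal:
N0 x:[89/3,130/3] y:[27,65] z:[32,140/3] -> hit [32,130/3], descend [6, 8, 10, 13]
  N6 x:[89/3,115/3] y:[49,65] z:[97/3,106/3] -> miss, prune
  N8 x:[106/3,125/3] y:[32,47] z:[32,36] -> hit [106/3,36], descend [7, 11]
    N7 x:[106/3,109/3] y:[32,47] z:[32,33] -> miss, prune
    N11 x:[36,125/3] y:[35,41] z:[34,36] -> hit [36,36] leaf, test {P4@t=36, P18(miss)}
  N10 x:[92/3,121/3] y:[27,44] z:[115/3,140/3] -> hit [115/3,121/3], descend [1, 9]
    N1 x:[92/3,98/3] y:[27,36] z:[115/3,140/3] -> miss, prune
    N9 x:[112/3,121/3] y:[32,44] z:[44,46] -> miss, prune
  N13 x:[31,130/3] y:[45,63] z:[119/3,133/3] -> miss, prune

order=[0, 6, 8, 7, 11, 10, 1, 9, 13]  |boxes|=9  |leaves|=1  hit=P4

== RESULT ==
1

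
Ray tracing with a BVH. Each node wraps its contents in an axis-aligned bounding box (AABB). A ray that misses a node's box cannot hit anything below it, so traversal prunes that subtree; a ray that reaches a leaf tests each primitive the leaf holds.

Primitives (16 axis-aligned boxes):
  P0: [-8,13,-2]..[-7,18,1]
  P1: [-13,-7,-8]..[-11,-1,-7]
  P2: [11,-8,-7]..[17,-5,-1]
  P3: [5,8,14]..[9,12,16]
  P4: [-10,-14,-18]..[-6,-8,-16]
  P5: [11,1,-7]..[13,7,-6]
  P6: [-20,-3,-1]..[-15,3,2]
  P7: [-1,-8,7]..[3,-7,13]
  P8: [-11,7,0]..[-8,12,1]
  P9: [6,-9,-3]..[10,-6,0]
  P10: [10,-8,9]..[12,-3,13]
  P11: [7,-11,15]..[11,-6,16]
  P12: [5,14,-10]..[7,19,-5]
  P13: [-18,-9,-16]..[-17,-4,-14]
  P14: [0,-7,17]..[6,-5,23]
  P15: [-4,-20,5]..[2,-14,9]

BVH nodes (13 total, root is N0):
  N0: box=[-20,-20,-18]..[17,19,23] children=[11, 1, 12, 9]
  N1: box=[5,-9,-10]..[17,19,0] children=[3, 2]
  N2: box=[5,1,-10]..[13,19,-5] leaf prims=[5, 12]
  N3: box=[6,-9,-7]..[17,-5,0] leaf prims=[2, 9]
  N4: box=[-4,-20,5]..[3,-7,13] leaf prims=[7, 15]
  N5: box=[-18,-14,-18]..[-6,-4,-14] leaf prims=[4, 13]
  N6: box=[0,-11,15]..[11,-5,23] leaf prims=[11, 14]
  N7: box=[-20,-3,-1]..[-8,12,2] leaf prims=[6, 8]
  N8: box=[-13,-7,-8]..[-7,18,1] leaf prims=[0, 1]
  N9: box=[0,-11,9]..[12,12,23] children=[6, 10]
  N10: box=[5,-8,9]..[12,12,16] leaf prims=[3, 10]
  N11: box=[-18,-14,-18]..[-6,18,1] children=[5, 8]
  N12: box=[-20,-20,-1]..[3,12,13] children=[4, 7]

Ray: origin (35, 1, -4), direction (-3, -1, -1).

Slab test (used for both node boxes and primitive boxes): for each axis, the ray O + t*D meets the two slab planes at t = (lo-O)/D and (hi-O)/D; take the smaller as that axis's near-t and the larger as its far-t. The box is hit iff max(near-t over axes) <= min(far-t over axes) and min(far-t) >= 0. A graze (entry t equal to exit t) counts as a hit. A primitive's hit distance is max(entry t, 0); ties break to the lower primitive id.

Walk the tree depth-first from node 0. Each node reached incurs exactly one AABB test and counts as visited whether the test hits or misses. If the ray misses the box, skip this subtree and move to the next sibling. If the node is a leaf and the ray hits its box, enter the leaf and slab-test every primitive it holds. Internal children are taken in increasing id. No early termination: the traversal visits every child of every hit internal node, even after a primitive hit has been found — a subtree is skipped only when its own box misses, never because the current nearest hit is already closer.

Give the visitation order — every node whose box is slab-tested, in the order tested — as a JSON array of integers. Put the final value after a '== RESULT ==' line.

Traverse from the root:
N0 x:[6,55/3] y:[-18,21] z:[-27,14] -> hit [6,14], descend [1, 9, 11, 12]
  N1 x:[6,10] y:[-18,10] z:[-4,6] -> hit [6,6], descend [2, 3]
    N2 x:[22/3,10] y:[-18,0] z:[1,6] -> miss, prune
    N3 x:[6,29/3] y:[6,10] z:[-4,3] -> miss, prune
  N9 x:[23/3,35/3] y:[-11,12] z:[-27,-13] -> miss, prune
  N11 x:[41/3,53/3] y:[-17,15] z:[-5,14] -> hit [41/3,14], descend [5, 8]
    N5 x:[41/3,53/3] y:[5,15] z:[10,14] -> hit [41/3,14] leaf, test {P4@t=41/3, P13(miss)}
    N8 x:[14,16] y:[-17,8] z:[-5,4] -> miss, prune
  N12 x:[32/3,55/3] y:[-11,21] z:[-17,-3] -> miss, prune

9 AABB tests over nodes [0, 1, 2, 3, 9, 11, 5, 8, 12]; 1 leaf entered; closest P4.

== RESULT ==
[0, 1, 2, 3, 9, 11, 5, 8, 12]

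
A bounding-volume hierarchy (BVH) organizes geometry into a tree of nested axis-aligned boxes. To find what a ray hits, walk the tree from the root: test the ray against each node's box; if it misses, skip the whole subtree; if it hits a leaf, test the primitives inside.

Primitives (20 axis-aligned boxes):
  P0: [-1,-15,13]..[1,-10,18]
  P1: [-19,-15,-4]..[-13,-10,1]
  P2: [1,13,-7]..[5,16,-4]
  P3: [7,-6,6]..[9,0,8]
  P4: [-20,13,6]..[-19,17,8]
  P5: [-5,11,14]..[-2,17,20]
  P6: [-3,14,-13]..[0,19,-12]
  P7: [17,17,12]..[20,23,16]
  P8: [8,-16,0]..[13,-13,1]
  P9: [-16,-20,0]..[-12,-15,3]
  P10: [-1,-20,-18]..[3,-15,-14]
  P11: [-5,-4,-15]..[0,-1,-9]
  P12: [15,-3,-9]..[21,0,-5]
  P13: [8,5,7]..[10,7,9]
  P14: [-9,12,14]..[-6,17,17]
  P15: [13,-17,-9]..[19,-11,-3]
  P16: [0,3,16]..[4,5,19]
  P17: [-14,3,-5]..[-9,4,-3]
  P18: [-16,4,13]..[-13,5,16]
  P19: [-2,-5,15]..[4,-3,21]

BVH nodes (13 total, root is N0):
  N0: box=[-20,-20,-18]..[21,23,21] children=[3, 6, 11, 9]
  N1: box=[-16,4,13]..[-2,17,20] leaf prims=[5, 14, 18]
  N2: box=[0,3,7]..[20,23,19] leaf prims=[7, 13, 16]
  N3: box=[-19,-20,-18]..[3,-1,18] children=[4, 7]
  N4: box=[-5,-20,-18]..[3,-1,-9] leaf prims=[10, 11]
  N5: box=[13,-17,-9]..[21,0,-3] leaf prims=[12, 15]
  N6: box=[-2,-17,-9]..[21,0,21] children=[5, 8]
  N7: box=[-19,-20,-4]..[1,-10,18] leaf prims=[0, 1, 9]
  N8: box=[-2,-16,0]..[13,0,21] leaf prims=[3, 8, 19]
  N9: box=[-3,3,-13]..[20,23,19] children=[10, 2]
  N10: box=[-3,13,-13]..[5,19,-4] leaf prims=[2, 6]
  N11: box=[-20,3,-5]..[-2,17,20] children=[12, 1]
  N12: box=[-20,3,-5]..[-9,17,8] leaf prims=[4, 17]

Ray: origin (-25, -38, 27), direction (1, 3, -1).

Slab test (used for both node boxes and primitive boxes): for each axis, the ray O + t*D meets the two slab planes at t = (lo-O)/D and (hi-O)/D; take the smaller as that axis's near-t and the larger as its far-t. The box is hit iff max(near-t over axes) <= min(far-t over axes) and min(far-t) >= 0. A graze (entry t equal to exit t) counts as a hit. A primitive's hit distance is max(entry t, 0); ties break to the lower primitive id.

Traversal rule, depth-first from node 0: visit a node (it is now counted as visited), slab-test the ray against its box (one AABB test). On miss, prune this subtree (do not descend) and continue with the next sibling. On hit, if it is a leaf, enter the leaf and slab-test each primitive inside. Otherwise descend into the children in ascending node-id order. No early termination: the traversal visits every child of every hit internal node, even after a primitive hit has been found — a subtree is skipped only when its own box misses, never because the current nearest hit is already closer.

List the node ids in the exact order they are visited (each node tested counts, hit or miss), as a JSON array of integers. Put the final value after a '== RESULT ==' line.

Trace the traversal:
N0 x:[5,46] y:[6,61/3] z:[6,45] -> hit [6,61/3], descend [3, 6, 9, 11]
  N3 x:[6,28] y:[6,37/3] z:[9,45] -> hit [9,37/3], descend [4, 7]
    N4 x:[20,28] y:[6,37/3] z:[36,45] -> miss, prune
    N7 x:[6,26] y:[6,28/3] z:[9,31] -> hit [9,28/3] leaf, test {P0(miss), P1(miss), P9(miss)}
  N6 x:[23,46] y:[7,38/3] z:[6,36] -> miss, prune
  N9 x:[22,45] y:[41/3,61/3] z:[8,40] -> miss, prune
  N11 x:[5,23] y:[41/3,55/3] z:[7,32] -> hit [41/3,55/3], descend [1, 12]
    N1 x:[9,23] y:[14,55/3] z:[7,14] -> hit [14,14] leaf, test {P5(miss), P14(miss), P18(miss)}
    N12 x:[5,16] y:[41/3,55/3] z:[19,32] -> miss, prune

Visited [0, 3, 4, 7, 6, 9, 11, 1, 12]. Tests: 9 box, 2 leaf. Nearest: miss.

== RESULT ==
[0, 3, 4, 7, 6, 9, 11, 1, 12]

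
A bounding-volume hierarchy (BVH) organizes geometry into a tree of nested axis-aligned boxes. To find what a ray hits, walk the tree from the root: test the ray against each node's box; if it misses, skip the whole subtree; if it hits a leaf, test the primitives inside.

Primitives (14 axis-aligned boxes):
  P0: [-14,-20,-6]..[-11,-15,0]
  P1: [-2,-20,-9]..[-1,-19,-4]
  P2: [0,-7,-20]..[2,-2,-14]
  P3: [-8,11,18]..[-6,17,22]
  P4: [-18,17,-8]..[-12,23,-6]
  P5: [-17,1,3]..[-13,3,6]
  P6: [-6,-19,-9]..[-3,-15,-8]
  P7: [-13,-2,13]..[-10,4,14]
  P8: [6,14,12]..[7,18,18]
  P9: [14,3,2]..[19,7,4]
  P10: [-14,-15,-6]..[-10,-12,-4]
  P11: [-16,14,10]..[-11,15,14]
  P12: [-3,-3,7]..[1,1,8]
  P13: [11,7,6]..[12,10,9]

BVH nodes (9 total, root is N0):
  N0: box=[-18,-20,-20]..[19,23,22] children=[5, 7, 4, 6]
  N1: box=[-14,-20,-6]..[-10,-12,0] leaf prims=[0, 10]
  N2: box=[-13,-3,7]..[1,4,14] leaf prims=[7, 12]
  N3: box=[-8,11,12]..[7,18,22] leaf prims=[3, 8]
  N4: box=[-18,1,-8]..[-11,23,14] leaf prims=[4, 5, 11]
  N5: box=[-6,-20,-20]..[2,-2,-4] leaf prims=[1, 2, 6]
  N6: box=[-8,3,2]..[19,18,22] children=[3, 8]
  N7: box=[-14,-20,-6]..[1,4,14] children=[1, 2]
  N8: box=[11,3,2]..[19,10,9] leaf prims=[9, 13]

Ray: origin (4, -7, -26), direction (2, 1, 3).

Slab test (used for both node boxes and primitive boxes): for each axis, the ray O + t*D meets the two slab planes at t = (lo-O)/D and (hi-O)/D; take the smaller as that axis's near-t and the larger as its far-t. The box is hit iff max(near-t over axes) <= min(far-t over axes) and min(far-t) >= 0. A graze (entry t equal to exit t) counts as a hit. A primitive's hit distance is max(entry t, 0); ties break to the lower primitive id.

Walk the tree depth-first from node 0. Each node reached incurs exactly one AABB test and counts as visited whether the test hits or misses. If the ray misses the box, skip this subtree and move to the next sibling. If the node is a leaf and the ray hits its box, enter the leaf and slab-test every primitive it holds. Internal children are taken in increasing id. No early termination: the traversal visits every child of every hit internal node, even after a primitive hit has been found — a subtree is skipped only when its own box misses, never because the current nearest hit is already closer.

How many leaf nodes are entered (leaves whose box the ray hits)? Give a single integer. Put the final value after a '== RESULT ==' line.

Trace the traversal:
N0 x:[-11,15/2] y:[-13,30] z:[2,16] -> hit [2,15/2], descend [4, 5, 6, 7]
  N4 x:[-11,-15/2] y:[8,30] z:[6,40/3] -> miss, prune
  N5 x:[-5,-1] y:[-13,5] z:[2,22/3] -> miss, prune
  N6 x:[-6,15/2] y:[10,25] z:[28/3,16] -> miss, prune
  N7 x:[-9,-3/2] y:[-13,11] z:[20/3,40/3] -> miss, prune

Summary -> nodes [0, 4, 5, 6, 7]; box-tests=5; leaf-entries=0; first=miss

== RESULT ==
0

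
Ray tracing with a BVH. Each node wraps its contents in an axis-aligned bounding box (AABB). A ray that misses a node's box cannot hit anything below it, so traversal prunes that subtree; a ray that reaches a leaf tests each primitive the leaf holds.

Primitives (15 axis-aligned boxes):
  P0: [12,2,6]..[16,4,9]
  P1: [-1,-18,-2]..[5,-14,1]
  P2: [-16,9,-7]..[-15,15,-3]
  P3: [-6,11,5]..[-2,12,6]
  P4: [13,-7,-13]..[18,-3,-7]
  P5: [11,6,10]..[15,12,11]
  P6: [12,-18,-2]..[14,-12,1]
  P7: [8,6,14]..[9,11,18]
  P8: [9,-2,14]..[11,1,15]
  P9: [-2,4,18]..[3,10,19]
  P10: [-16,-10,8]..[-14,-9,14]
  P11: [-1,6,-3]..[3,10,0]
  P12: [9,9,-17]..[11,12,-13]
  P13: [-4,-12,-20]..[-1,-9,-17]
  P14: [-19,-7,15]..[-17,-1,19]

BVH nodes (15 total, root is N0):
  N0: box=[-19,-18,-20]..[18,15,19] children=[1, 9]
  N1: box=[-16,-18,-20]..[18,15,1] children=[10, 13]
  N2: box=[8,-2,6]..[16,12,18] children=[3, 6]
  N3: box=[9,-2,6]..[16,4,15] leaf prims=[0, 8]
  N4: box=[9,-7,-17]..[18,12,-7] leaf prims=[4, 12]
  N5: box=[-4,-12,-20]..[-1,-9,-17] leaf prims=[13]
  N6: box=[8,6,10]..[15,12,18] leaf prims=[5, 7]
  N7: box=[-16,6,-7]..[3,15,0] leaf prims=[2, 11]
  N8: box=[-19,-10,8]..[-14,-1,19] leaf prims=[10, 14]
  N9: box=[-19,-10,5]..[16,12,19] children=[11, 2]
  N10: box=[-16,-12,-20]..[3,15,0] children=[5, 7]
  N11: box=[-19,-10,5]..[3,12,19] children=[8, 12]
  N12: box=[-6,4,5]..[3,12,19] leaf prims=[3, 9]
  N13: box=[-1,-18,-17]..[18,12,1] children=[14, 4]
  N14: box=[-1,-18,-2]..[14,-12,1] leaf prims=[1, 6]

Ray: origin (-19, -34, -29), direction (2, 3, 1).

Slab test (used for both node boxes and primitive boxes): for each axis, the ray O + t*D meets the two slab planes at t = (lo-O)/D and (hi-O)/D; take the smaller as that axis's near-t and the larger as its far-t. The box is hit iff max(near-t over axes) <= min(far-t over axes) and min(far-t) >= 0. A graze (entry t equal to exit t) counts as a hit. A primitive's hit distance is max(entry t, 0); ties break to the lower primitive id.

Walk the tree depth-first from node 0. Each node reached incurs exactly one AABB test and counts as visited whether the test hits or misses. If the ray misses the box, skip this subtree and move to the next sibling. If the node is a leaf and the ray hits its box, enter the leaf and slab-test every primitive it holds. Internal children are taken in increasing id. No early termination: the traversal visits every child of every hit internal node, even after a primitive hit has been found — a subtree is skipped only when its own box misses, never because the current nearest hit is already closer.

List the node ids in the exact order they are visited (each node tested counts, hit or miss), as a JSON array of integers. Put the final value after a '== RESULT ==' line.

Trace the traversal:
N0 x:[0,37/2] y:[16/3,49/3] z:[9,48] -> hit [9,49/3], descend [1, 9]
  N1 x:[3/2,37/2] y:[16/3,49/3] z:[9,30] -> hit [9,49/3], descend [10, 13]
    N10 x:[3/2,11] y:[22/3,49/3] z:[9,29] -> hit [9,11], descend [5, 7]
      N5 x:[15/2,9] y:[22/3,25/3] z:[9,12] -> miss, prune
      N7 x:[3/2,11] y:[40/3,49/3] z:[22,29] -> miss, prune
    N13 x:[9,37/2] y:[16/3,46/3] z:[12,30] -> hit [12,46/3], descend [4, 14]
      N4 x:[14,37/2] y:[9,46/3] z:[12,22] -> hit [14,46/3] leaf, test {P4(miss), P12@t=43/3}
      N14 x:[9,33/2] y:[16/3,22/3] z:[27,30] -> miss, prune
  N9 x:[0,35/2] y:[8,46/3] z:[34,48] -> miss, prune

9 AABB tests over nodes [0, 1, 10, 5, 7, 13, 4, 14, 9]; 1 leaf entered; closest P12.

== RESULT ==
[0, 1, 10, 5, 7, 13, 4, 14, 9]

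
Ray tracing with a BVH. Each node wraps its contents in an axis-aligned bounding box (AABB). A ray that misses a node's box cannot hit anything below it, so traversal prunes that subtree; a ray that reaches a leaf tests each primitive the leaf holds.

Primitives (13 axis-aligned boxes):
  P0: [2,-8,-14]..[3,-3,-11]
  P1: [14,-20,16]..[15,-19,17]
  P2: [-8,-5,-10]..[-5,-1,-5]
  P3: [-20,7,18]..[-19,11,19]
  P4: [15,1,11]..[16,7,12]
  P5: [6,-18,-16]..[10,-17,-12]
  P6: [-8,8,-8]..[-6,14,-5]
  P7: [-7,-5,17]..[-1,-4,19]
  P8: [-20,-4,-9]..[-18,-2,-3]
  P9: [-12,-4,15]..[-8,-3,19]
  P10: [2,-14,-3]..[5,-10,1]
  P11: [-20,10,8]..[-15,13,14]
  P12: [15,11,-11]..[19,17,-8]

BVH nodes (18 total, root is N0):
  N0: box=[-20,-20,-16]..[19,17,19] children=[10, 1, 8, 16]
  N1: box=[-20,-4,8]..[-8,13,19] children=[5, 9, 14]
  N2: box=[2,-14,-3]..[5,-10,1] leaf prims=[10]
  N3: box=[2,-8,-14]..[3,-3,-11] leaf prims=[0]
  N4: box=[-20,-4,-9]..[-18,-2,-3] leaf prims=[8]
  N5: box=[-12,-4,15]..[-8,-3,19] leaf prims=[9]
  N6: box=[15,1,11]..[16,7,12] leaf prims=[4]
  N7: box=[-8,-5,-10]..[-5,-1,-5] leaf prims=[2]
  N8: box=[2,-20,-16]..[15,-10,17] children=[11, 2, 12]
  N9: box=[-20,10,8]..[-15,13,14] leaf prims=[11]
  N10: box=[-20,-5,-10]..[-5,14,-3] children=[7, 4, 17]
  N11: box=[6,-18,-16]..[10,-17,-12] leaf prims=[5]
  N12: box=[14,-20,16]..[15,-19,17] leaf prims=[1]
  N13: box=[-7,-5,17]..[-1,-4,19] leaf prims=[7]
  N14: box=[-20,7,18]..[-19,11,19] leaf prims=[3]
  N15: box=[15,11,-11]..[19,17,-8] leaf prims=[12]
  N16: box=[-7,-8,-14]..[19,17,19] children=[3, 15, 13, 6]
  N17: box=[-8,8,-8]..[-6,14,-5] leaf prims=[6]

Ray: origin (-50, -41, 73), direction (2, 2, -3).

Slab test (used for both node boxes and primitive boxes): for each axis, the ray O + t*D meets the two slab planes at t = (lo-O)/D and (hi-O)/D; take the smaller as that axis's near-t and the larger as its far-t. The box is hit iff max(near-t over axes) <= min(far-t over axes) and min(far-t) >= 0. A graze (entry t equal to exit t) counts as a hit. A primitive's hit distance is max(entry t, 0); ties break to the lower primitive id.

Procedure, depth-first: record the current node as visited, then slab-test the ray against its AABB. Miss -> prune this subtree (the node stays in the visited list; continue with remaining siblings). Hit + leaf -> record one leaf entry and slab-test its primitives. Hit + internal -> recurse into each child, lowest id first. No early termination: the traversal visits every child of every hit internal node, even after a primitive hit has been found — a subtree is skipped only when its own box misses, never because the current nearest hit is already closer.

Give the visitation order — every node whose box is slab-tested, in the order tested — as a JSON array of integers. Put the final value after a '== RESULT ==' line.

Trace the traversal:
N0 x:[15,69/2] y:[21/2,29] z:[18,89/3] -> hit [18,29], descend [1, 8, 10, 16]
  N1 x:[15,21] y:[37/2,27] z:[18,65/3] -> hit [37/2,21], descend [5, 9, 14]
    N5 x:[19,21] y:[37/2,19] z:[18,58/3] -> hit [19,19] leaf, test {P9@t=19}
    N9 x:[15,35/2] y:[51/2,27] z:[59/3,65/3] -> miss, prune
    N14 x:[15,31/2] y:[24,26] z:[18,55/3] -> miss, prune
  N8 x:[26,65/2] y:[21/2,31/2] z:[56/3,89/3] -> miss, prune
  N10 x:[15,45/2] y:[18,55/2] z:[76/3,83/3] -> miss, prune
  N16 x:[43/2,69/2] y:[33/2,29] z:[18,29] -> hit [43/2,29], descend [3, 6, 13, 15]
    N3 x:[26,53/2] y:[33/2,19] z:[28,29] -> miss, prune
    N6 x:[65/2,33] y:[21,24] z:[61/3,62/3] -> miss, prune
    N13 x:[43/2,49/2] y:[18,37/2] z:[18,56/3] -> miss, prune
    N15 x:[65/2,69/2] y:[26,29] z:[27,28] -> miss, prune

order=[0, 1, 5, 9, 14, 8, 10, 16, 3, 6, 13, 15]  |boxes|=12  |leaves|=1  hit=P9

== RESULT ==
[0, 1, 5, 9, 14, 8, 10, 16, 3, 6, 13, 15]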